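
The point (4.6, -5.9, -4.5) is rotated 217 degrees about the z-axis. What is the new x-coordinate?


Rotation about z-axis: x' = x*cos(theta) - y*sin(theta)
= 4.6 * -0.7986 - -5.9 * -0.6018
= -7.2244


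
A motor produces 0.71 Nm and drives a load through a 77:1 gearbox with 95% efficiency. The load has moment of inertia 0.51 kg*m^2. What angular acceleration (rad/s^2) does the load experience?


tau_out = tau_motor * N * eta
= 0.71 * 77 * 0.95 = 51.9365 Nm
alpha = tau_out / I = 51.9365 / 0.51
= 101.8363 rad/s^2


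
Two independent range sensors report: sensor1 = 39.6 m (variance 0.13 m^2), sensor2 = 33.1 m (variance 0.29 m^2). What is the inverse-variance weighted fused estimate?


w1 = (1/var1) / (1/var1 + 1/var2)
   = 7.6923 / (7.6923 + 3.4483) = 0.6905
w2 = 1 - w1 = 0.3095
fused = w1*s1 + w2*s2 = 27.3429 + 10.2452
= 37.5881 m


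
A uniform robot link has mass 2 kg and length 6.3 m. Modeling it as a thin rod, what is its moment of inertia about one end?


I = (1/3) * m * L^2
= (1/3) * 2 * 6.3^2
= 0.333333 * 2 * 39.69
= 26.46 kg*m^2


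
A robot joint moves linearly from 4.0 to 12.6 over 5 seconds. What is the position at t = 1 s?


s = t/T = 1/5 = 0.2
p(t) = p0 + (pf-p0)*s
= 4.0 + (12.6 - 4.0) * 0.2
= 5.72


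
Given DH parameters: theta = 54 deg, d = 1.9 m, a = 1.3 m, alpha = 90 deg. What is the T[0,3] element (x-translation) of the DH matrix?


T[0,3] = a * cos(theta)
= 1.3 * cos(54 deg)
= 1.3 * 0.5878
= 0.7641


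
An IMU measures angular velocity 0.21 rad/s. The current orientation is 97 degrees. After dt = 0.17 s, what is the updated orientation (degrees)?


delta_theta = w * dt = 0.21 * 0.17 = 0.0357 rad
= 2.0455 deg
theta_new = 97 + 2.0455 = 99.0455 deg


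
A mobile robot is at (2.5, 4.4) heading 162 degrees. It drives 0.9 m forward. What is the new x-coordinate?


x_new = x0 + d*cos(theta)
= 2.5 + 0.9*cos(162)
= 2.5 + -0.856
= 1.644


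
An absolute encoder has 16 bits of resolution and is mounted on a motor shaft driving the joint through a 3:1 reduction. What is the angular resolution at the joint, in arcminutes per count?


counts = 2^16 = 65536
effective counts at joint = 65536 * 3 = 196608
resolution = 360*60 / 196608
= 0.1099 arcmin/count


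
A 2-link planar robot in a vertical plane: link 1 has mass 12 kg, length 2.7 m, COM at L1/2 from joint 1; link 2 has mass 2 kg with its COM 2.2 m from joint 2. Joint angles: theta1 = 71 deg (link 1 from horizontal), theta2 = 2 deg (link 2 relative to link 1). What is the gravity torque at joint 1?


Horizontal distance from joint 1 to link-1 COM:
  x_c1 = (L1/2)*cos(t1) = 1.35 * 0.3256 = 0.4395 m
Horizontal distance from joint 1 to link-2 COM:
  x_c2 = L1*cos(t1) + Lc2*cos(t1+t2)
       = 2.7*0.3256 + 2.2*0.2924 = 1.5223 m
tau1 = m1*g*x_c1 + m2*g*x_c2
     = 12*9.81*0.4395 + 2*9.81*1.5223
     = 51.7399 + 29.8666
     = 81.6065 Nm


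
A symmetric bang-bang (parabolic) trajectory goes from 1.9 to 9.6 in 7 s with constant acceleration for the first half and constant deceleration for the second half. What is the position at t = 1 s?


Symmetric rest-to-rest: each phase covers (pf-p0)/2 in time T/2. 0.5*a*(T/2)^2 = (pf-p0)/2 => a = 4*(pf-p0)/T^2
a = 4*(9.6-1.9)/7^2 = 0.6286
t = 1 is in the acceleration phase (t <= T/2).
p = p0 + 0.5*a*t^2 = 1.9 + 0.5*0.6286*1^2
= 2.2143


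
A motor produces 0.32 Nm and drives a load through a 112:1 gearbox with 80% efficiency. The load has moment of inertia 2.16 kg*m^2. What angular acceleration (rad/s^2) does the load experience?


tau_out = tau_motor * N * eta
= 0.32 * 112 * 0.8 = 28.672 Nm
alpha = tau_out / I = 28.672 / 2.16
= 13.2741 rad/s^2


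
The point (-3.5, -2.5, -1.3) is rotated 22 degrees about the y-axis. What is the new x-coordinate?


Rotation about y-axis: x' = x*cos(theta) + z*sin(theta)
= -3.5 * 0.9272 + -1.3 * 0.3746
= -3.7321


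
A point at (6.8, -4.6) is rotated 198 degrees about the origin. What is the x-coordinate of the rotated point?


x' = x*cos(theta) - y*sin(theta)
cos(198 deg) = -0.9511, sin(198 deg) = -0.309
x' = 6.8 * -0.9511 - -4.6 * -0.309
= -6.4672 - 1.4215
= -7.8887


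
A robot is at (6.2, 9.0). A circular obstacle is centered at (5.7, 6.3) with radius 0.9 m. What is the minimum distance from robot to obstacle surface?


center_dist = sqrt((6.2-5.7)^2 + (9.0-6.3)^2)
= sqrt(0.25 + 7.29)
= 2.7459
min_dist = center_dist - radius = 2.7459 - 0.9 = 1.8459 m


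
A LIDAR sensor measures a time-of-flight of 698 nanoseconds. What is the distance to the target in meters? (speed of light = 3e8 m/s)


tof = 698 ns = 6.98e-07 s
dist = c * tof / 2
= 3e8 * 6.98e-07 / 2
= 104.7 m


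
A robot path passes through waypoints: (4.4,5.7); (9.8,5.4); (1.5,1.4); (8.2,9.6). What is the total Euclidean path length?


Segment lengths:
  seg1 = sqrt((5.4)^2 + (-0.3)^2) = 5.4083
  seg2 = sqrt((-8.3)^2 + (-4.0)^2) = 9.2136
  seg3 = sqrt((6.7)^2 + (8.2)^2) = 10.5891
Total = 25.211


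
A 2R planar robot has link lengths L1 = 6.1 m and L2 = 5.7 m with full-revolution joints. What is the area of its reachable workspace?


r_max = L1 + L2 = 11.8 m
r_min = |L1 - L2| = 0.4 m
Area = pi*(r_max^2 - r_min^2)
= pi*(139.24 - 0.16)
= pi * 139.08
= 436.9327 m^2


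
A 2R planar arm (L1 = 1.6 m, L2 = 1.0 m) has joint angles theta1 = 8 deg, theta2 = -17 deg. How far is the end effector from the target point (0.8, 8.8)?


End effector via forward kinematics:
x = L1*cos(t1) + L2*cos(t1+t2) = 2.5721
y = L1*sin(t1) + L2*sin(t1+t2) = 0.0662
Distance to target:
d = sqrt((0.8 - 2.5721)^2 + (8.8 - 0.0662)^2)
= sqrt(3.1404 + 76.2785)
= 8.9117 m


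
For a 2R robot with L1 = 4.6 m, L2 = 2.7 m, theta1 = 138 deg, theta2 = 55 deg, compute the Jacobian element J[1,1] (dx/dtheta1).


J[1,1] = -L1*sin(t1) - L2*sin(t1+t2)
= -4.6*sin(138) - 2.7*sin(193)
= -2.4706


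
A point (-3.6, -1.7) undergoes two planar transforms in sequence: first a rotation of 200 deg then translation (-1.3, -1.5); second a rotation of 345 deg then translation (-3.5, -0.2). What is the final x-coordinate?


After transform 1:
x1 = cos(200)*-3.6 - sin(200)*-1.7 + -1.3 = 1.5015
y1 = sin(200)*-3.6 + cos(200)*-1.7 + -1.5 = 1.3287
After transform 2:
x2 = cos(345)*1.5015 - sin(345)*1.3287 + -3.5
= -1.7058


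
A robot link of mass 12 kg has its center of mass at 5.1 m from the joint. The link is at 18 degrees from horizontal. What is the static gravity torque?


tau = m*g*L*cos(angle)
= 12 * 9.81 * 5.1 * cos(18 deg)
= 12 * 9.81 * 5.1 * 0.9511
= 570.9877 Nm


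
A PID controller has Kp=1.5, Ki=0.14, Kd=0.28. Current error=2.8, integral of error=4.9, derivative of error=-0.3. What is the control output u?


u = Kp*e + Ki*int(e) + Kd*de/dt
= 1.5*2.8 + 0.14*4.9 + 0.28*(-0.3)
= 4.2 + 0.686 + -0.084
= 4.802


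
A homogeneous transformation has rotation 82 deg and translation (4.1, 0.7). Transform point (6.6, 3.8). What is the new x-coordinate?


x' = cos(theta)*px - sin(theta)*py + tx
= 0.1392*6.6 - 0.9903*3.8 + 4.1
= 1.2555


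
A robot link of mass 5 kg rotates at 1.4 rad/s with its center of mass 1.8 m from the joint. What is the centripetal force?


F = m * omega^2 * r
= 5 * 1.4^2 * 1.8
= 5 * 1.96 * 1.8
= 17.64 N


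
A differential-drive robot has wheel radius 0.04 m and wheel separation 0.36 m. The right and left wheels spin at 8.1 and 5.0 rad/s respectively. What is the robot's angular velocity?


vR = r*wR = 0.04*8.1 = 0.324 m/s
vL = r*wL = 0.04*5.0 = 0.2 m/s
v = (vR+vL)/2 = 0.262 m/s
omega = (vR-vL)/L = 0.3444 rad/s
angular velocity = 0.3444 rad/s


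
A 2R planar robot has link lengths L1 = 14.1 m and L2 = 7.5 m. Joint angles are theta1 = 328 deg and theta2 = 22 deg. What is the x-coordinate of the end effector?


Convert angles to radians: theta1 = 5.7247, theta2 = 0.384
x = L1*cos(theta1) + L2*cos(theta1+theta2)
x = 11.9575 + 7.3861
x = 19.3435


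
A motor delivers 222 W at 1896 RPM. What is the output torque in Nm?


omega = 1896 * 2*pi/60 = 198.5487 rad/s
tau = P / omega = 222 / 198.5487
= 1.1181 Nm


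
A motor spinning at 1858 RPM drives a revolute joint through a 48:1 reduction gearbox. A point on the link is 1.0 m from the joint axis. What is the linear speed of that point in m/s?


omega_motor = 1858 * 2*pi/60 = 194.5693 rad/s
omega_joint = omega_motor / 48 = 4.0535 rad/s
v = omega_joint * r = 4.0535 * 1.0
= 4.0535 m/s


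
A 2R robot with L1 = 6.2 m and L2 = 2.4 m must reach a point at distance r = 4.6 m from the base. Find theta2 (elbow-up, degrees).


cos(theta2) = (r^2 - L1^2 - L2^2) / (2*L1*L2)
cos(theta2) = (21.16 - 38.44 - 5.76) / 29.76
cos(theta2) = -0.774194
theta2 = 140.732 degrees


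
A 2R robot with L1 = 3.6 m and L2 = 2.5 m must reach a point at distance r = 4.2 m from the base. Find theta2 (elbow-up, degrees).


cos(theta2) = (r^2 - L1^2 - L2^2) / (2*L1*L2)
cos(theta2) = (17.64 - 12.96 - 6.25) / 18.0
cos(theta2) = -0.087222
theta2 = 95.0038 degrees


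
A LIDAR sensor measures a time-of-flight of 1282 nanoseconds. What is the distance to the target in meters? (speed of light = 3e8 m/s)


tof = 1282 ns = 1.282e-06 s
dist = c * tof / 2
= 3e8 * 1.282e-06 / 2
= 192.3 m


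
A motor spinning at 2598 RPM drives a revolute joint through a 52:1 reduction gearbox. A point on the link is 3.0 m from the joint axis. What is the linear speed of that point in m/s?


omega_motor = 2598 * 2*pi/60 = 272.0619 rad/s
omega_joint = omega_motor / 52 = 5.232 rad/s
v = omega_joint * r = 5.232 * 3.0
= 15.6959 m/s


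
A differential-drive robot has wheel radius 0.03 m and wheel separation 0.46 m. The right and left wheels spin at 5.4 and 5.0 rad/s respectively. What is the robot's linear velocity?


vR = r*wR = 0.03*5.4 = 0.162 m/s
vL = r*wL = 0.03*5.0 = 0.15 m/s
v = (vR+vL)/2 = 0.156 m/s
omega = (vR-vL)/L = 0.0261 rad/s
linear velocity = 0.156 m/s


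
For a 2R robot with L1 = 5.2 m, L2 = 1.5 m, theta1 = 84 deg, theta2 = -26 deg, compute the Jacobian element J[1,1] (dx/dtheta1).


J[1,1] = -L1*sin(t1) - L2*sin(t1+t2)
= -5.2*sin(84) - 1.5*sin(58)
= -6.4436


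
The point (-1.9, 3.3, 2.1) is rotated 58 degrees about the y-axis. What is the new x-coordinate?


Rotation about y-axis: x' = x*cos(theta) + z*sin(theta)
= -1.9 * 0.5299 + 2.1 * 0.848
= 0.7741


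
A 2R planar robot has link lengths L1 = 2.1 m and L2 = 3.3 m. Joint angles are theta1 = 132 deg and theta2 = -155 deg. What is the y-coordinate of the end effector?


Convert angles to radians: theta1 = 2.3038, theta2 = -2.7053
y = L1*sin(theta1) + L2*sin(theta1+theta2)
y = 1.5606 + -1.2894
y = 0.2712


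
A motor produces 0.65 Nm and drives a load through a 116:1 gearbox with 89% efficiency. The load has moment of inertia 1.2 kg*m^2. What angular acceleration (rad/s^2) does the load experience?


tau_out = tau_motor * N * eta
= 0.65 * 116 * 0.89 = 67.106 Nm
alpha = tau_out / I = 67.106 / 1.2
= 55.9217 rad/s^2


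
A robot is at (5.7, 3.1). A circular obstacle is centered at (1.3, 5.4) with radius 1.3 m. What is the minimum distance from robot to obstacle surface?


center_dist = sqrt((5.7-1.3)^2 + (3.1-5.4)^2)
= sqrt(19.36 + 5.29)
= 4.9649
min_dist = center_dist - radius = 4.9649 - 1.3 = 3.6649 m


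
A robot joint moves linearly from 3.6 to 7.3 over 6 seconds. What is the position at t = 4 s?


s = t/T = 4/6 = 0.6667
p(t) = p0 + (pf-p0)*s
= 3.6 + (7.3 - 3.6) * 0.6667
= 6.0667


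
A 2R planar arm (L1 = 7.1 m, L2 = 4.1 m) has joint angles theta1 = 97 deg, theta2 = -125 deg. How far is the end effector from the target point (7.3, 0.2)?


End effector via forward kinematics:
x = L1*cos(t1) + L2*cos(t1+t2) = 2.7548
y = L1*sin(t1) + L2*sin(t1+t2) = 5.1222
Distance to target:
d = sqrt((7.3 - 2.7548)^2 + (0.2 - 5.1222)^2)
= sqrt(20.6587 + 24.2285)
= 6.6998 m


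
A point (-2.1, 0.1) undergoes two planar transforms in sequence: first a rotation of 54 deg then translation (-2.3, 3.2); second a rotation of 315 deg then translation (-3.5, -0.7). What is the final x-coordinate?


After transform 1:
x1 = cos(54)*-2.1 - sin(54)*0.1 + -2.3 = -3.6153
y1 = sin(54)*-2.1 + cos(54)*0.1 + 3.2 = 1.5598
After transform 2:
x2 = cos(315)*-3.6153 - sin(315)*1.5598 + -3.5
= -4.9534


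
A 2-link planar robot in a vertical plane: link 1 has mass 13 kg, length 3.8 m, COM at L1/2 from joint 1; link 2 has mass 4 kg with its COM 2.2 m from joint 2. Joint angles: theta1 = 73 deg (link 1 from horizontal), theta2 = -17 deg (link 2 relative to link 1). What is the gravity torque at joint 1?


Horizontal distance from joint 1 to link-1 COM:
  x_c1 = (L1/2)*cos(t1) = 1.9 * 0.2924 = 0.5555 m
Horizontal distance from joint 1 to link-2 COM:
  x_c2 = L1*cos(t1) + Lc2*cos(t1+t2)
       = 3.8*0.2924 + 2.2*0.5592 = 2.3412 m
tau1 = m1*g*x_c1 + m2*g*x_c2
     = 13*9.81*0.5555 + 4*9.81*2.3412
     = 70.8437 + 91.8701
     = 162.7138 Nm


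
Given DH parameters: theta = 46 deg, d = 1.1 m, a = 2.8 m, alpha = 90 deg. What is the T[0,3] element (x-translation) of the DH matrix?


T[0,3] = a * cos(theta)
= 2.8 * cos(46 deg)
= 2.8 * 0.6947
= 1.945


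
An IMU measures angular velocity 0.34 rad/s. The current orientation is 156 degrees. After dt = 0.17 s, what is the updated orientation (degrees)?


delta_theta = w * dt = 0.34 * 0.17 = 0.0578 rad
= 3.3117 deg
theta_new = 156 + 3.3117 = 159.3117 deg


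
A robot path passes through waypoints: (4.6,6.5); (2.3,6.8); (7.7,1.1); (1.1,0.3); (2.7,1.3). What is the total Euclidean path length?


Segment lengths:
  seg1 = sqrt((-2.3)^2 + (0.3)^2) = 2.3195
  seg2 = sqrt((5.4)^2 + (-5.7)^2) = 7.8518
  seg3 = sqrt((-6.6)^2 + (-0.8)^2) = 6.6483
  seg4 = sqrt((1.6)^2 + (1.0)^2) = 1.8868
Total = 18.7063


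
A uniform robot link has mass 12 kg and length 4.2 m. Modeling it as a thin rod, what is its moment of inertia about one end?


I = (1/3) * m * L^2
= (1/3) * 12 * 4.2^2
= 0.333333 * 12 * 17.64
= 70.56 kg*m^2


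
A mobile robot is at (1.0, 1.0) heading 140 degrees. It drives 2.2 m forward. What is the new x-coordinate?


x_new = x0 + d*cos(theta)
= 1.0 + 2.2*cos(140)
= 1.0 + -1.6853
= -0.6853


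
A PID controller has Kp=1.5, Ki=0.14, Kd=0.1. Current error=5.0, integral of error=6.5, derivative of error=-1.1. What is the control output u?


u = Kp*e + Ki*int(e) + Kd*de/dt
= 1.5*5.0 + 0.14*6.5 + 0.1*(-1.1)
= 7.5 + 0.91 + -0.11
= 8.3


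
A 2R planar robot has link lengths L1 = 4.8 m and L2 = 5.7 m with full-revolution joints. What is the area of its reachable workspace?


r_max = L1 + L2 = 10.5 m
r_min = |L1 - L2| = 0.9 m
Area = pi*(r_max^2 - r_min^2)
= pi*(110.25 - 0.81)
= pi * 109.44
= 343.8159 m^2


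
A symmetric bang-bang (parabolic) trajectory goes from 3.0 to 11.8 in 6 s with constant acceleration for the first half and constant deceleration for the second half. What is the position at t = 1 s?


Symmetric rest-to-rest: each phase covers (pf-p0)/2 in time T/2. 0.5*a*(T/2)^2 = (pf-p0)/2 => a = 4*(pf-p0)/T^2
a = 4*(11.8-3.0)/6^2 = 0.9778
t = 1 is in the acceleration phase (t <= T/2).
p = p0 + 0.5*a*t^2 = 3.0 + 0.5*0.9778*1^2
= 3.4889


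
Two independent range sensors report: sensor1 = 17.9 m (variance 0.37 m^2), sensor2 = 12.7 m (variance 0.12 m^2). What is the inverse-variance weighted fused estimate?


w1 = (1/var1) / (1/var1 + 1/var2)
   = 2.7027 / (2.7027 + 8.3333) = 0.2449
w2 = 1 - w1 = 0.7551
fused = w1*s1 + w2*s2 = 4.3837 + 9.5898
= 13.9735 m


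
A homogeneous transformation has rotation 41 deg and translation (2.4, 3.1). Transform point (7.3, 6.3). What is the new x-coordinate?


x' = cos(theta)*px - sin(theta)*py + tx
= 0.7547*7.3 - 0.6561*6.3 + 2.4
= 3.7762


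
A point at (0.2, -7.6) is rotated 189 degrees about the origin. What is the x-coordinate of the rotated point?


x' = x*cos(theta) - y*sin(theta)
cos(189 deg) = -0.9877, sin(189 deg) = -0.1564
x' = 0.2 * -0.9877 - -7.6 * -0.1564
= -0.1975 - 1.1889
= -1.3864


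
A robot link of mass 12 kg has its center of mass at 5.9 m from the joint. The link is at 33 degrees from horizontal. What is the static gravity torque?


tau = m*g*L*cos(angle)
= 12 * 9.81 * 5.9 * cos(33 deg)
= 12 * 9.81 * 5.9 * 0.8387
= 582.497 Nm


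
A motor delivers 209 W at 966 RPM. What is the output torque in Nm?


omega = 966 * 2*pi/60 = 101.1593 rad/s
tau = P / omega = 209 / 101.1593
= 2.066 Nm


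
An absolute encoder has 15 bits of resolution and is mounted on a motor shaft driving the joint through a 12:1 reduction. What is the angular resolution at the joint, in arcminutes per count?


counts = 2^15 = 32768
effective counts at joint = 32768 * 12 = 393216
resolution = 360*60 / 393216
= 0.0549 arcmin/count


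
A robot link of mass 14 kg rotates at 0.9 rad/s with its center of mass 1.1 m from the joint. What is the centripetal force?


F = m * omega^2 * r
= 14 * 0.9^2 * 1.1
= 14 * 0.81 * 1.1
= 12.474 N


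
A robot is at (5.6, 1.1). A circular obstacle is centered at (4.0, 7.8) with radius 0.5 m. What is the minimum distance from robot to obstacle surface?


center_dist = sqrt((5.6-4.0)^2 + (1.1-7.8)^2)
= sqrt(2.56 + 44.89)
= 6.8884
min_dist = center_dist - radius = 6.8884 - 0.5 = 6.3884 m


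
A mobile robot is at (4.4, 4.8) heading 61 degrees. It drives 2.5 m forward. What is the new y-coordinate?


y_new = y0 + d*sin(theta)
= 4.8 + 2.5*sin(61)
= 4.8 + 2.1865
= 6.9865


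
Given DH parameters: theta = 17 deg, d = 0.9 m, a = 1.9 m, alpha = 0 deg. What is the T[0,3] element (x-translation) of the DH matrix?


T[0,3] = a * cos(theta)
= 1.9 * cos(17 deg)
= 1.9 * 0.9563
= 1.817


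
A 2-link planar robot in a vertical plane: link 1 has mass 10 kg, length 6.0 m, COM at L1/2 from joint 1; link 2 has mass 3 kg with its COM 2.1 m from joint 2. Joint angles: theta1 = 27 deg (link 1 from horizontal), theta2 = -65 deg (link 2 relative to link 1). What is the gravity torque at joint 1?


Horizontal distance from joint 1 to link-1 COM:
  x_c1 = (L1/2)*cos(t1) = 3.0 * 0.891 = 2.673 m
Horizontal distance from joint 1 to link-2 COM:
  x_c2 = L1*cos(t1) + Lc2*cos(t1+t2)
       = 6.0*0.891 + 2.1*0.788 = 7.0009 m
tau1 = m1*g*x_c1 + m2*g*x_c2
     = 10*9.81*2.673 + 3*9.81*7.0009
     = 262.2232 + 206.0354
     = 468.2586 Nm


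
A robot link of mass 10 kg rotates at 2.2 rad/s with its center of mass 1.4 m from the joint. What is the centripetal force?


F = m * omega^2 * r
= 10 * 2.2^2 * 1.4
= 10 * 4.84 * 1.4
= 67.76 N


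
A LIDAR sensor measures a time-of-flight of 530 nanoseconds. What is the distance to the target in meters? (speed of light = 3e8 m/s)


tof = 530 ns = 5.3e-07 s
dist = c * tof / 2
= 3e8 * 5.3e-07 / 2
= 79.5 m


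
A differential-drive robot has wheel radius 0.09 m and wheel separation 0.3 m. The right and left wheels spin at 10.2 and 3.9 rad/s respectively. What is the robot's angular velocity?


vR = r*wR = 0.09*10.2 = 0.918 m/s
vL = r*wL = 0.09*3.9 = 0.351 m/s
v = (vR+vL)/2 = 0.6345 m/s
omega = (vR-vL)/L = 1.89 rad/s
angular velocity = 1.89 rad/s


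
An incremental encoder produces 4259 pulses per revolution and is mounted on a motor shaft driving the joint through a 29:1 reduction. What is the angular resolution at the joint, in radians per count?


counts per rev = 4259
effective counts at joint = 4259 * 29 = 123511
resolution = 2*pi / 123511
= 5.0871e-05 rad/count


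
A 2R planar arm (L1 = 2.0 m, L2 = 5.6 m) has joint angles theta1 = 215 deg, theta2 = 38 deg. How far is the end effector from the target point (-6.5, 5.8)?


End effector via forward kinematics:
x = L1*cos(t1) + L2*cos(t1+t2) = -3.2756
y = L1*sin(t1) + L2*sin(t1+t2) = -6.5025
Distance to target:
d = sqrt((-6.5 - -3.2756)^2 + (5.8 - -6.5025)^2)
= sqrt(10.3968 + 151.3505)
= 12.718 m


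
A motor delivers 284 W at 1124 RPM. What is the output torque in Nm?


omega = 1124 * 2*pi/60 = 117.705 rad/s
tau = P / omega = 284 / 117.705
= 2.4128 Nm


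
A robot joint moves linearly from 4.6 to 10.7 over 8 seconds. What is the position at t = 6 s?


s = t/T = 6/8 = 0.75
p(t) = p0 + (pf-p0)*s
= 4.6 + (10.7 - 4.6) * 0.75
= 9.175


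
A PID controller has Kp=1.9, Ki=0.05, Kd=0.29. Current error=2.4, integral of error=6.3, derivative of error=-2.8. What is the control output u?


u = Kp*e + Ki*int(e) + Kd*de/dt
= 1.9*2.4 + 0.05*6.3 + 0.29*(-2.8)
= 4.56 + 0.315 + -0.812
= 4.063


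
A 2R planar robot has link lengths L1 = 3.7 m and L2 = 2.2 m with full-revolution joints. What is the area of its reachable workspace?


r_max = L1 + L2 = 5.9 m
r_min = |L1 - L2| = 1.5 m
Area = pi*(r_max^2 - r_min^2)
= pi*(34.81 - 2.25)
= pi * 32.56
= 102.2903 m^2


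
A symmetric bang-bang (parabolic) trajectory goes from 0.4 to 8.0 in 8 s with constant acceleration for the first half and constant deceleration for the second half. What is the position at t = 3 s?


Symmetric rest-to-rest: each phase covers (pf-p0)/2 in time T/2. 0.5*a*(T/2)^2 = (pf-p0)/2 => a = 4*(pf-p0)/T^2
a = 4*(8.0-0.4)/8^2 = 0.475
t = 3 is in the acceleration phase (t <= T/2).
p = p0 + 0.5*a*t^2 = 0.4 + 0.5*0.475*3^2
= 2.5375


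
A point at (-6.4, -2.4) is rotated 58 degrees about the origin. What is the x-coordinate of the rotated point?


x' = x*cos(theta) - y*sin(theta)
cos(58 deg) = 0.5299, sin(58 deg) = 0.848
x' = -6.4 * 0.5299 - -2.4 * 0.848
= -3.3915 - -2.0353
= -1.3562


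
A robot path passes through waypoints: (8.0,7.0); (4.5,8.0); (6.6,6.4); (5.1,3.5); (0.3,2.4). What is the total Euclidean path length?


Segment lengths:
  seg1 = sqrt((-3.5)^2 + (1.0)^2) = 3.6401
  seg2 = sqrt((2.1)^2 + (-1.6)^2) = 2.6401
  seg3 = sqrt((-1.5)^2 + (-2.9)^2) = 3.265
  seg4 = sqrt((-4.8)^2 + (-1.1)^2) = 4.9244
Total = 14.4695


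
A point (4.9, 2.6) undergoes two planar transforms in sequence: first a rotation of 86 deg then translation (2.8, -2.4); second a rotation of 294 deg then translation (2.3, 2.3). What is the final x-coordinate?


After transform 1:
x1 = cos(86)*4.9 - sin(86)*2.6 + 2.8 = 0.5481
y1 = sin(86)*4.9 + cos(86)*2.6 + -2.4 = 2.6694
After transform 2:
x2 = cos(294)*0.5481 - sin(294)*2.6694 + 2.3
= 4.9616


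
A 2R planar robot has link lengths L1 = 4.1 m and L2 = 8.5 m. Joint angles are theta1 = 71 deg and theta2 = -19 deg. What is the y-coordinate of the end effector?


Convert angles to radians: theta1 = 1.2392, theta2 = -0.3316
y = L1*sin(theta1) + L2*sin(theta1+theta2)
y = 3.8766 + 6.6981
y = 10.5747


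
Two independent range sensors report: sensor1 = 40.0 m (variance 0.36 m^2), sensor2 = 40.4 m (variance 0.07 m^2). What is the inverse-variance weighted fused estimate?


w1 = (1/var1) / (1/var1 + 1/var2)
   = 2.7778 / (2.7778 + 14.2857) = 0.1628
w2 = 1 - w1 = 0.8372
fused = w1*s1 + w2*s2 = 6.5116 + 33.8233
= 40.3349 m


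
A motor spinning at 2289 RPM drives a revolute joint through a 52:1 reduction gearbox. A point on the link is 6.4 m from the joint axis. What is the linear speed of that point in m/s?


omega_motor = 2289 * 2*pi/60 = 239.7035 rad/s
omega_joint = omega_motor / 52 = 4.6097 rad/s
v = omega_joint * r = 4.6097 * 6.4
= 29.502 m/s


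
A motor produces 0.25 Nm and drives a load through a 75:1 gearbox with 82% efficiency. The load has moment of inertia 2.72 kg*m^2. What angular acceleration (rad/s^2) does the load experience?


tau_out = tau_motor * N * eta
= 0.25 * 75 * 0.82 = 15.375 Nm
alpha = tau_out / I = 15.375 / 2.72
= 5.6526 rad/s^2


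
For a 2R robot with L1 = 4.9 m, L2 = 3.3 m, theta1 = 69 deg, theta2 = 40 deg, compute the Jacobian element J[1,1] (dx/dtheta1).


J[1,1] = -L1*sin(t1) - L2*sin(t1+t2)
= -4.9*sin(69) - 3.3*sin(109)
= -7.6948


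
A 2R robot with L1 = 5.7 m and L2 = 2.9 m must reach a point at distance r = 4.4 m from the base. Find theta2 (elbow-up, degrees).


cos(theta2) = (r^2 - L1^2 - L2^2) / (2*L1*L2)
cos(theta2) = (19.36 - 32.49 - 8.41) / 33.06
cos(theta2) = -0.651543
theta2 = 130.658 degrees


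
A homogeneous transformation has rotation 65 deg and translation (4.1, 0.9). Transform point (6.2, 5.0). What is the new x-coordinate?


x' = cos(theta)*px - sin(theta)*py + tx
= 0.4226*6.2 - 0.9063*5.0 + 4.1
= 2.1887


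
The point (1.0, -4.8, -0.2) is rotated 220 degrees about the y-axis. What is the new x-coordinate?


Rotation about y-axis: x' = x*cos(theta) + z*sin(theta)
= 1.0 * -0.766 + -0.2 * -0.6428
= -0.6375


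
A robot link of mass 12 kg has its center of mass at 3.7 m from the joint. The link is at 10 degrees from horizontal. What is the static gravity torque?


tau = m*g*L*cos(angle)
= 12 * 9.81 * 3.7 * cos(10 deg)
= 12 * 9.81 * 3.7 * 0.9848
= 428.9468 Nm


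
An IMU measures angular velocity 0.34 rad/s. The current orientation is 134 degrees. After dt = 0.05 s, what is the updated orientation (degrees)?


delta_theta = w * dt = 0.34 * 0.05 = 0.017 rad
= 0.974 deg
theta_new = 134 + 0.974 = 134.974 deg


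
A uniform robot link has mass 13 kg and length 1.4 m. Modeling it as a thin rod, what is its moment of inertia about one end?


I = (1/3) * m * L^2
= (1/3) * 13 * 1.4^2
= 0.333333 * 13 * 1.96
= 8.4933 kg*m^2


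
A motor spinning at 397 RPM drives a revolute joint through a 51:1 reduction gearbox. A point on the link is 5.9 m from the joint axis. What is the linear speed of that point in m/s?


omega_motor = 397 * 2*pi/60 = 41.5737 rad/s
omega_joint = omega_motor / 51 = 0.8152 rad/s
v = omega_joint * r = 0.8152 * 5.9
= 4.8095 m/s


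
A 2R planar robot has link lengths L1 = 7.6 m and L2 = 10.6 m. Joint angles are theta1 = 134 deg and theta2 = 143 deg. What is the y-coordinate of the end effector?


Convert angles to radians: theta1 = 2.3387, theta2 = 2.4958
y = L1*sin(theta1) + L2*sin(theta1+theta2)
y = 5.467 + -10.521
y = -5.054


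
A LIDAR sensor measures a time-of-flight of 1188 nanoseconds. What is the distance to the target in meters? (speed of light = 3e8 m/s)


tof = 1188 ns = 1.188e-06 s
dist = c * tof / 2
= 3e8 * 1.188e-06 / 2
= 178.2 m


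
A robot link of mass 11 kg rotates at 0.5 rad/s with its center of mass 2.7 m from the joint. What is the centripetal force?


F = m * omega^2 * r
= 11 * 0.5^2 * 2.7
= 11 * 0.25 * 2.7
= 7.425 N


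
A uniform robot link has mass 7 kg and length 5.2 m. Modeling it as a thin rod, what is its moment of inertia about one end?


I = (1/3) * m * L^2
= (1/3) * 7 * 5.2^2
= 0.333333 * 7 * 27.04
= 63.0933 kg*m^2


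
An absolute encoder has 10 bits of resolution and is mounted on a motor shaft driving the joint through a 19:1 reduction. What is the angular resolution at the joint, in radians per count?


counts = 2^10 = 1024
effective counts at joint = 1024 * 19 = 19456
resolution = 2*pi / 19456
= 3.2294e-04 rad/count


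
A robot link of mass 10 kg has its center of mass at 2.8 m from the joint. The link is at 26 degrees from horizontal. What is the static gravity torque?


tau = m*g*L*cos(angle)
= 10 * 9.81 * 2.8 * cos(26 deg)
= 10 * 9.81 * 2.8 * 0.8988
= 246.8807 Nm


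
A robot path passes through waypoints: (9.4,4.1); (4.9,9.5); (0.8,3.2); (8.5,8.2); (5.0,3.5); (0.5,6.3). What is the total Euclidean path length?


Segment lengths:
  seg1 = sqrt((-4.5)^2 + (5.4)^2) = 7.0292
  seg2 = sqrt((-4.1)^2 + (-6.3)^2) = 7.5166
  seg3 = sqrt((7.7)^2 + (5.0)^2) = 9.181
  seg4 = sqrt((-3.5)^2 + (-4.7)^2) = 5.86
  seg5 = sqrt((-4.5)^2 + (2.8)^2) = 5.3
Total = 34.8869


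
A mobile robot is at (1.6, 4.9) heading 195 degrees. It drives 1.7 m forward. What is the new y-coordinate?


y_new = y0 + d*sin(theta)
= 4.9 + 1.7*sin(195)
= 4.9 + -0.44
= 4.46


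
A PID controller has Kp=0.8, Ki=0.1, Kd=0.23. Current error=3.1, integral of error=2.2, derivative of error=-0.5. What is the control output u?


u = Kp*e + Ki*int(e) + Kd*de/dt
= 0.8*3.1 + 0.1*2.2 + 0.23*(-0.5)
= 2.48 + 0.22 + -0.115
= 2.585


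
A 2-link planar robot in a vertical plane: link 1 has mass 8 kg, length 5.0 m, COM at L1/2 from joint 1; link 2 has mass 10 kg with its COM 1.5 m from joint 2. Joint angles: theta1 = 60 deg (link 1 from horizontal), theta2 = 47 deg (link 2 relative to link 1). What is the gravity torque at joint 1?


Horizontal distance from joint 1 to link-1 COM:
  x_c1 = (L1/2)*cos(t1) = 2.5 * 0.5 = 1.25 m
Horizontal distance from joint 1 to link-2 COM:
  x_c2 = L1*cos(t1) + Lc2*cos(t1+t2)
       = 5.0*0.5 + 1.5*-0.2924 = 2.0614 m
tau1 = m1*g*x_c1 + m2*g*x_c2
     = 8*9.81*1.25 + 10*9.81*2.0614
     = 98.1 + 202.2275
     = 300.3275 Nm


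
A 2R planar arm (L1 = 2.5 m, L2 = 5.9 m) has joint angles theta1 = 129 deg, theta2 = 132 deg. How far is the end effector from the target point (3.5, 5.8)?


End effector via forward kinematics:
x = L1*cos(t1) + L2*cos(t1+t2) = -2.4963
y = L1*sin(t1) + L2*sin(t1+t2) = -3.8845
Distance to target:
d = sqrt((3.5 - -2.4963)^2 + (5.8 - -3.8845)^2)
= sqrt(35.9552 + 93.7895)
= 11.3906 m


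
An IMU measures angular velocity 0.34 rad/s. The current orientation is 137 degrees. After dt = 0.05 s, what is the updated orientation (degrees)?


delta_theta = w * dt = 0.34 * 0.05 = 0.017 rad
= 0.974 deg
theta_new = 137 + 0.974 = 137.974 deg


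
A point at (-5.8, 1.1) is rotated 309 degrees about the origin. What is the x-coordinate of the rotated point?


x' = x*cos(theta) - y*sin(theta)
cos(309 deg) = 0.6293, sin(309 deg) = -0.7771
x' = -5.8 * 0.6293 - 1.1 * -0.7771
= -3.6501 - -0.8549
= -2.7952


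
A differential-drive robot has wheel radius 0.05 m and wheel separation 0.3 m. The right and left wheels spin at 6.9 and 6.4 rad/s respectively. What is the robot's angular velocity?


vR = r*wR = 0.05*6.9 = 0.345 m/s
vL = r*wL = 0.05*6.4 = 0.32 m/s
v = (vR+vL)/2 = 0.3325 m/s
omega = (vR-vL)/L = 0.0833 rad/s
angular velocity = 0.0833 rad/s


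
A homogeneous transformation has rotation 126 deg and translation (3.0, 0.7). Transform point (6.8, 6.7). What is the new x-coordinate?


x' = cos(theta)*px - sin(theta)*py + tx
= -0.5878*6.8 - 0.809*6.7 + 3.0
= -6.4174


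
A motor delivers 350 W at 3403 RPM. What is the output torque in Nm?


omega = 3403 * 2*pi/60 = 356.3613 rad/s
tau = P / omega = 350 / 356.3613
= 0.9821 Nm


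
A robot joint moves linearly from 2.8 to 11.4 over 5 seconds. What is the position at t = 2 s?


s = t/T = 2/5 = 0.4
p(t) = p0 + (pf-p0)*s
= 2.8 + (11.4 - 2.8) * 0.4
= 6.24


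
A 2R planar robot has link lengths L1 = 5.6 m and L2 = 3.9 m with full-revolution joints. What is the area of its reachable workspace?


r_max = L1 + L2 = 9.5 m
r_min = |L1 - L2| = 1.7 m
Area = pi*(r_max^2 - r_min^2)
= pi*(90.25 - 2.89)
= pi * 87.36
= 274.4495 m^2


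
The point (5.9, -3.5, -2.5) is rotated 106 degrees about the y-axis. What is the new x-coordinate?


Rotation about y-axis: x' = x*cos(theta) + z*sin(theta)
= 5.9 * -0.2756 + -2.5 * 0.9613
= -4.0294


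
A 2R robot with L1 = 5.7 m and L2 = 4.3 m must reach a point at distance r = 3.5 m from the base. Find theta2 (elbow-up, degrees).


cos(theta2) = (r^2 - L1^2 - L2^2) / (2*L1*L2)
cos(theta2) = (12.25 - 32.49 - 18.49) / 49.02
cos(theta2) = -0.790086
theta2 = 142.1935 degrees


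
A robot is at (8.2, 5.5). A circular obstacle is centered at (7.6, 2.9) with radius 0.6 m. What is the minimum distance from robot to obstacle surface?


center_dist = sqrt((8.2-7.6)^2 + (5.5-2.9)^2)
= sqrt(0.36 + 6.76)
= 2.6683
min_dist = center_dist - radius = 2.6683 - 0.6 = 2.0683 m


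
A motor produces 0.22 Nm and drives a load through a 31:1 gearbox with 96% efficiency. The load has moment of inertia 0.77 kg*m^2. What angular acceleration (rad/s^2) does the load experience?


tau_out = tau_motor * N * eta
= 0.22 * 31 * 0.96 = 6.5472 Nm
alpha = tau_out / I = 6.5472 / 0.77
= 8.5029 rad/s^2


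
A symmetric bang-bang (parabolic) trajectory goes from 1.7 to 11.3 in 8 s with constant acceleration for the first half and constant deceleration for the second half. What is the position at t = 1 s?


Symmetric rest-to-rest: each phase covers (pf-p0)/2 in time T/2. 0.5*a*(T/2)^2 = (pf-p0)/2 => a = 4*(pf-p0)/T^2
a = 4*(11.3-1.7)/8^2 = 0.6
t = 1 is in the acceleration phase (t <= T/2).
p = p0 + 0.5*a*t^2 = 1.7 + 0.5*0.6*1^2
= 2.0


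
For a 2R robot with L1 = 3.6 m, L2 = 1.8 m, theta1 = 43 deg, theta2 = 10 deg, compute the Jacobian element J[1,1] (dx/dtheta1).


J[1,1] = -L1*sin(t1) - L2*sin(t1+t2)
= -3.6*sin(43) - 1.8*sin(53)
= -3.8927


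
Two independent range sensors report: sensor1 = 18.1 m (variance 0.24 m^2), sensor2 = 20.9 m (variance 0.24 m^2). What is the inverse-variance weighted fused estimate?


w1 = (1/var1) / (1/var1 + 1/var2)
   = 4.1667 / (4.1667 + 4.1667) = 0.5
w2 = 1 - w1 = 0.5
fused = w1*s1 + w2*s2 = 9.05 + 10.45
= 19.5 m


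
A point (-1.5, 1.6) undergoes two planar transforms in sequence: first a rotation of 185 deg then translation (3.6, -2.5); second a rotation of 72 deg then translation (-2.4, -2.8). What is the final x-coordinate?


After transform 1:
x1 = cos(185)*-1.5 - sin(185)*1.6 + 3.6 = 5.2337
y1 = sin(185)*-1.5 + cos(185)*1.6 + -2.5 = -3.9632
After transform 2:
x2 = cos(72)*5.2337 - sin(72)*-3.9632 + -2.4
= 2.9865


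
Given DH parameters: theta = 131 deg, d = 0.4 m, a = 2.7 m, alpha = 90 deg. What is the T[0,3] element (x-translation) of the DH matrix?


T[0,3] = a * cos(theta)
= 2.7 * cos(131 deg)
= 2.7 * -0.6561
= -1.7714


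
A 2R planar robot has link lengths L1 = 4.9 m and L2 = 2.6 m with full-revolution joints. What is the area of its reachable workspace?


r_max = L1 + L2 = 7.5 m
r_min = |L1 - L2| = 2.3 m
Area = pi*(r_max^2 - r_min^2)
= pi*(56.25 - 5.29)
= pi * 50.96
= 160.0956 m^2


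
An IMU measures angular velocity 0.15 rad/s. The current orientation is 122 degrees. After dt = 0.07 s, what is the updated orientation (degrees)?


delta_theta = w * dt = 0.15 * 0.07 = 0.0105 rad
= 0.6016 deg
theta_new = 122 + 0.6016 = 122.6016 deg


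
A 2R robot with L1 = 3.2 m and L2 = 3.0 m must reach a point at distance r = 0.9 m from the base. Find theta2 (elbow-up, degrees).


cos(theta2) = (r^2 - L1^2 - L2^2) / (2*L1*L2)
cos(theta2) = (0.81 - 10.24 - 9.0) / 19.2
cos(theta2) = -0.959896
theta2 = 163.7185 degrees


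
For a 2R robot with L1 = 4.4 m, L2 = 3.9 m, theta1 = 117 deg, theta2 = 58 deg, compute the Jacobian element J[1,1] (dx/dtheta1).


J[1,1] = -L1*sin(t1) - L2*sin(t1+t2)
= -4.4*sin(117) - 3.9*sin(175)
= -4.2603


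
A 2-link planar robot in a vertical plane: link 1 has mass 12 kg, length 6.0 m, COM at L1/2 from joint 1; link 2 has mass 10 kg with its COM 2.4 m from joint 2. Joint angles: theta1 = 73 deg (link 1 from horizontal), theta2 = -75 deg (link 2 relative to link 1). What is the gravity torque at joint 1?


Horizontal distance from joint 1 to link-1 COM:
  x_c1 = (L1/2)*cos(t1) = 3.0 * 0.2924 = 0.8771 m
Horizontal distance from joint 1 to link-2 COM:
  x_c2 = L1*cos(t1) + Lc2*cos(t1+t2)
       = 6.0*0.2924 + 2.4*0.9994 = 4.1528 m
tau1 = m1*g*x_c1 + m2*g*x_c2
     = 12*9.81*0.8771 + 10*9.81*4.1528
     = 103.254 + 407.3866
     = 510.6406 Nm


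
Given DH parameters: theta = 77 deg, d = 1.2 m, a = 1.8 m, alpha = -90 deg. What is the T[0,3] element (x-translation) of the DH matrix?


T[0,3] = a * cos(theta)
= 1.8 * cos(77 deg)
= 1.8 * 0.225
= 0.4049


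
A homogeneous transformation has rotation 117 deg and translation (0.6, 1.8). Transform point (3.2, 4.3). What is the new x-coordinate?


x' = cos(theta)*px - sin(theta)*py + tx
= -0.454*3.2 - 0.891*4.3 + 0.6
= -4.6841


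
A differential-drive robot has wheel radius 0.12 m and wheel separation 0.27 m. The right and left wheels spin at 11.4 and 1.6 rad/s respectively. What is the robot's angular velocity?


vR = r*wR = 0.12*11.4 = 1.368 m/s
vL = r*wL = 0.12*1.6 = 0.192 m/s
v = (vR+vL)/2 = 0.78 m/s
omega = (vR-vL)/L = 4.3556 rad/s
angular velocity = 4.3556 rad/s


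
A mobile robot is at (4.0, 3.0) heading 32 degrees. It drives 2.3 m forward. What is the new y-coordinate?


y_new = y0 + d*sin(theta)
= 3.0 + 2.3*sin(32)
= 3.0 + 1.2188
= 4.2188


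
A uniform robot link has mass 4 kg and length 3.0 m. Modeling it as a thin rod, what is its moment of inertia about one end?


I = (1/3) * m * L^2
= (1/3) * 4 * 3.0^2
= 0.333333 * 4 * 9.0
= 12.0 kg*m^2


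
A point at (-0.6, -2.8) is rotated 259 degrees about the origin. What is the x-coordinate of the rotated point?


x' = x*cos(theta) - y*sin(theta)
cos(259 deg) = -0.1908, sin(259 deg) = -0.9816
x' = -0.6 * -0.1908 - -2.8 * -0.9816
= 0.1145 - 2.7486
= -2.6341


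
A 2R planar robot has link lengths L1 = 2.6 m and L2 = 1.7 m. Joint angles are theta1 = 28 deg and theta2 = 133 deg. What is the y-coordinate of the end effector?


Convert angles to radians: theta1 = 0.4887, theta2 = 2.3213
y = L1*sin(theta1) + L2*sin(theta1+theta2)
y = 1.2206 + 0.5535
y = 1.7741


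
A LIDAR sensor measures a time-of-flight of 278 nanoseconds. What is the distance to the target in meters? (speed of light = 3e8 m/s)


tof = 278 ns = 2.78e-07 s
dist = c * tof / 2
= 3e8 * 2.78e-07 / 2
= 41.7 m


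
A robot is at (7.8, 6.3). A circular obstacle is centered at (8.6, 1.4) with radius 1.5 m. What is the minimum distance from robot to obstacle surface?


center_dist = sqrt((7.8-8.6)^2 + (6.3-1.4)^2)
= sqrt(0.64 + 24.01)
= 4.9649
min_dist = center_dist - radius = 4.9649 - 1.5 = 3.4649 m


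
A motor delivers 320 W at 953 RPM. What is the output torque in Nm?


omega = 953 * 2*pi/60 = 99.7979 rad/s
tau = P / omega = 320 / 99.7979
= 3.2065 Nm


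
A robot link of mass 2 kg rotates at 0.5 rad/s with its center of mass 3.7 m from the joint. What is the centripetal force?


F = m * omega^2 * r
= 2 * 0.5^2 * 3.7
= 2 * 0.25 * 3.7
= 1.85 N


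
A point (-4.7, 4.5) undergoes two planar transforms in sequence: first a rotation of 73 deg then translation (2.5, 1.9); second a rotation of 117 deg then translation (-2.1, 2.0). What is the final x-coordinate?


After transform 1:
x1 = cos(73)*-4.7 - sin(73)*4.5 + 2.5 = -3.1775
y1 = sin(73)*-4.7 + cos(73)*4.5 + 1.9 = -1.279
After transform 2:
x2 = cos(117)*-3.1775 - sin(117)*-1.279 + -2.1
= 0.4821


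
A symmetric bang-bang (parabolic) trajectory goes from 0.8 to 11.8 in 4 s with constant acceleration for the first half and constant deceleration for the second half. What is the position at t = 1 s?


Symmetric rest-to-rest: each phase covers (pf-p0)/2 in time T/2. 0.5*a*(T/2)^2 = (pf-p0)/2 => a = 4*(pf-p0)/T^2
a = 4*(11.8-0.8)/4^2 = 2.75
t = 1 is in the acceleration phase (t <= T/2).
p = p0 + 0.5*a*t^2 = 0.8 + 0.5*2.75*1^2
= 2.175


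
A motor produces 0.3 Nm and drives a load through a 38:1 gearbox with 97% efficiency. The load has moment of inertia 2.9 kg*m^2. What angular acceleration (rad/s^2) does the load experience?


tau_out = tau_motor * N * eta
= 0.3 * 38 * 0.97 = 11.058 Nm
alpha = tau_out / I = 11.058 / 2.9
= 3.8131 rad/s^2


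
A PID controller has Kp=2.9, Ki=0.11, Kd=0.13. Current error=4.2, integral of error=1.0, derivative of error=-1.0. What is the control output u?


u = Kp*e + Ki*int(e) + Kd*de/dt
= 2.9*4.2 + 0.11*1.0 + 0.13*(-1.0)
= 12.18 + 0.11 + -0.13
= 12.16


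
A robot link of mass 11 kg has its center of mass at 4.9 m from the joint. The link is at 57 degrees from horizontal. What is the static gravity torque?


tau = m*g*L*cos(angle)
= 11 * 9.81 * 4.9 * cos(57 deg)
= 11 * 9.81 * 4.9 * 0.5446
= 287.9828 Nm


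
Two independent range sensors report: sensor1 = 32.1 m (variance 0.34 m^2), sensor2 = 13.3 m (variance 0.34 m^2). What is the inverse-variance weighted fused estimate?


w1 = (1/var1) / (1/var1 + 1/var2)
   = 2.9412 / (2.9412 + 2.9412) = 0.5
w2 = 1 - w1 = 0.5
fused = w1*s1 + w2*s2 = 16.05 + 6.65
= 22.7 m


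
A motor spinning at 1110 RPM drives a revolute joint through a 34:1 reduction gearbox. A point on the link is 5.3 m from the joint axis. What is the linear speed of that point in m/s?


omega_motor = 1110 * 2*pi/60 = 116.2389 rad/s
omega_joint = omega_motor / 34 = 3.4188 rad/s
v = omega_joint * r = 3.4188 * 5.3
= 18.1196 m/s
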